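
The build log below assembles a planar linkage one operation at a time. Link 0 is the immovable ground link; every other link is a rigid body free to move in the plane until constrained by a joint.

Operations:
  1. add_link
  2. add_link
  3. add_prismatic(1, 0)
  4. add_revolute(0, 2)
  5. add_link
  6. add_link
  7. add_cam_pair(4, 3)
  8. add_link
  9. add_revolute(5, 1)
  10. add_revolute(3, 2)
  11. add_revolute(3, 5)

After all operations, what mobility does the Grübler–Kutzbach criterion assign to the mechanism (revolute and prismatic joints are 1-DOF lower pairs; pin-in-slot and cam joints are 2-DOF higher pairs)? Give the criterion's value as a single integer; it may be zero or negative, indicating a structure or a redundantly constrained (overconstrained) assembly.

(L,J1,J2)=(1,0,0); link0 fixed
link1: (2,0,0)
link2: (3,0,0)
P 1-0 [J1]: (3,1,0)
R 0-2 [J1]: (3,2,0)
link3: (4,2,0)
link4: (5,2,0)
C 4-3 [J2]: (5,2,1)
link5: (6,2,1)
R 5-1 [J1]: (6,3,1)
R 3-2 [J1]: (6,4,1)
R 3-5 [J1]: (6,5,1)
Grübler: 3·5 − 2·5 − 1 = 4

M = 4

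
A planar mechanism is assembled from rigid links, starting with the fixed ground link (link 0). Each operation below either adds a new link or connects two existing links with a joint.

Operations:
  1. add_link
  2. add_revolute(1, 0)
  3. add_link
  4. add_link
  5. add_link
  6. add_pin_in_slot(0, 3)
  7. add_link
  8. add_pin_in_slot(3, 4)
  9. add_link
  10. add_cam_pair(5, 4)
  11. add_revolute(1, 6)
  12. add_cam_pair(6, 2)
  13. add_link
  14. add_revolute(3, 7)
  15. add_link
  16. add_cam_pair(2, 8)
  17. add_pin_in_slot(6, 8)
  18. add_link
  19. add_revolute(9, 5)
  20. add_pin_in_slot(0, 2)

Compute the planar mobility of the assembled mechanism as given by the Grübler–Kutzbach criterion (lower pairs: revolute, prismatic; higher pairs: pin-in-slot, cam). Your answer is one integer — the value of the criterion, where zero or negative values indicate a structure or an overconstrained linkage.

M = 12

L=1 J1=0 J2=0
add link → L=2 J1=0 J2=0
R@1,0 dof=1 J1 → L=2 J1=1 J2=0
add link → L=3 J1=1 J2=0
add link → L=4 J1=1 J2=0
add link → L=5 J1=1 J2=0
PS@0,3 dof=2 J2 → L=5 J1=1 J2=1
add link → L=6 J1=1 J2=1
PS@3,4 dof=2 J2 → L=6 J1=1 J2=2
add link → L=7 J1=1 J2=2
C@5,4 dof=2 J2 → L=7 J1=1 J2=3
R@1,6 dof=1 J1 → L=7 J1=2 J2=3
C@6,2 dof=2 J2 → L=7 J1=2 J2=4
add link → L=8 J1=2 J2=4
R@3,7 dof=1 J1 → L=8 J1=3 J2=4
add link → L=9 J1=3 J2=4
C@2,8 dof=2 J2 → L=9 J1=3 J2=5
PS@6,8 dof=2 J2 → L=9 J1=3 J2=6
add link → L=10 J1=3 J2=6
R@9,5 dof=1 J1 → L=10 J1=4 J2=6
PS@0,2 dof=2 J2 → L=10 J1=4 J2=7
M=3(L−1)−2J1−J2=3·9−2·4−7=12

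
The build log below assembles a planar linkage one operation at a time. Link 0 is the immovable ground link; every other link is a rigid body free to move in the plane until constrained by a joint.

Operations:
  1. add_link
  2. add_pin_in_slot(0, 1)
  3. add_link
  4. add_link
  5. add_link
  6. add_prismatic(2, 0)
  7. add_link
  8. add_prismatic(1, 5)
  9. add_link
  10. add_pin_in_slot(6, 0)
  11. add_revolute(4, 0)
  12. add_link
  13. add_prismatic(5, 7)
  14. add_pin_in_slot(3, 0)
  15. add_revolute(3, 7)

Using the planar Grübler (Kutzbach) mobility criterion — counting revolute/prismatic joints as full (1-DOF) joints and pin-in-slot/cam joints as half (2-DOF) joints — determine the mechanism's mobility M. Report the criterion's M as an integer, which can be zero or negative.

M = 8

[1;0;0] (link 0 is ground)
L+ [2;0;0]
PS(0,1)∈J2 [2;0;1]
L+ [3;0;1]
L+ [4;0;1]
L+ [5;0;1]
P(2,0)∈J1 [5;1;1]
L+ [6;1;1]
P(1,5)∈J1 [6;2;1]
L+ [7;2;1]
PS(6,0)∈J2 [7;2;2]
R(4,0)∈J1 [7;3;2]
L+ [8;3;2]
P(5,7)∈J1 [8;4;2]
PS(3,0)∈J2 [8;4;3]
R(3,7)∈J1 [8;5;3]
mobility = 21 − 10 − 3 = 8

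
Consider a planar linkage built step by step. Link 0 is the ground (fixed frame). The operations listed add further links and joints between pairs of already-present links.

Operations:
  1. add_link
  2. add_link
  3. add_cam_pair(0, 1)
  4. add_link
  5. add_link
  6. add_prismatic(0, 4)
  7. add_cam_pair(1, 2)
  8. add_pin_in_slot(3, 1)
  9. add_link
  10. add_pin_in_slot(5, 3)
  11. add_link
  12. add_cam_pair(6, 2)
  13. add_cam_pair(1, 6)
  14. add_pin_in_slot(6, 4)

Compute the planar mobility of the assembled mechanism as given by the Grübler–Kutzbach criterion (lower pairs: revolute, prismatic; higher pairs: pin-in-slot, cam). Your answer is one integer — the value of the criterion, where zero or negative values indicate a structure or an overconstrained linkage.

M = 9

link 0 = ground. State L|J1|J2 = 1|0|0
+link1  2|0|0
+link2  3|0|0
C(0,1) f=2→J2  3|0|1
+link3  4|0|1
+link4  5|0|1
P(0,4) f=1→J1  5|1|1
C(1,2) f=2→J2  5|1|2
PS(3,1) f=2→J2  5|1|3
+link5  6|1|3
PS(5,3) f=2→J2  6|1|4
+link6  7|1|4
C(6,2) f=2→J2  7|1|5
C(1,6) f=2→J2  7|1|6
PS(6,4) f=2→J2  7|1|7
M = 3(7−1)−2·1−7 = 18−2−7 = 9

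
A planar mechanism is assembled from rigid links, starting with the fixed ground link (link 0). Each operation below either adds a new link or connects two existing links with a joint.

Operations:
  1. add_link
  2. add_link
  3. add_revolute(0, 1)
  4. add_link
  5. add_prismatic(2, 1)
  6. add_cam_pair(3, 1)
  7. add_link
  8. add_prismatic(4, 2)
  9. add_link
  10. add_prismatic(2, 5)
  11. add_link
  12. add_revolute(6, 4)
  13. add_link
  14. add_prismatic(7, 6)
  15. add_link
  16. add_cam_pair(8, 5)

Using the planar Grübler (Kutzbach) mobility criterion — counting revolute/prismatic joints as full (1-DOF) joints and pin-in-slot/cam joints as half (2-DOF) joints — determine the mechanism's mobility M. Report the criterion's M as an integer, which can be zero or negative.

M = 10

link 0 = ground. State L|J1|J2 = 1|0|0
+link1  2|0|0
+link2  3|0|0
R(0,1) f=1→J1  3|1|0
+link3  4|1|0
P(2,1) f=1→J1  4|2|0
C(3,1) f=2→J2  4|2|1
+link4  5|2|1
P(4,2) f=1→J1  5|3|1
+link5  6|3|1
P(2,5) f=1→J1  6|4|1
+link6  7|4|1
R(6,4) f=1→J1  7|5|1
+link7  8|5|1
P(7,6) f=1→J1  8|6|1
+link8  9|6|1
C(8,5) f=2→J2  9|6|2
M = 3(9−1)−2·6−2 = 24−12−2 = 10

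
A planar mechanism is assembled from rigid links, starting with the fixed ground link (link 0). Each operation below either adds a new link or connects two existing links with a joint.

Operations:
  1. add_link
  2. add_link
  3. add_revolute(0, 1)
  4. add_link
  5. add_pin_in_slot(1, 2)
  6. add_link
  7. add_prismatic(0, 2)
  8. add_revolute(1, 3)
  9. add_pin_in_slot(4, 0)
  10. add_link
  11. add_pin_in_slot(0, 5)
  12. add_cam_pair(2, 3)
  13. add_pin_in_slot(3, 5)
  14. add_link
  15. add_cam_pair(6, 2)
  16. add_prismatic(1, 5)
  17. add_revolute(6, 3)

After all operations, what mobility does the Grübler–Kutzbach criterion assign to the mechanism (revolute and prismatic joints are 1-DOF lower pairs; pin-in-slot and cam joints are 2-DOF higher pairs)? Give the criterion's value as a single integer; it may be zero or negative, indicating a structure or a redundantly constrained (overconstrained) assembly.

M = 2

L=1 J1=0 J2=0
add link → L=2 J1=0 J2=0
add link → L=3 J1=0 J2=0
R@0,1 dof=1 J1 → L=3 J1=1 J2=0
add link → L=4 J1=1 J2=0
PS@1,2 dof=2 J2 → L=4 J1=1 J2=1
add link → L=5 J1=1 J2=1
P@0,2 dof=1 J1 → L=5 J1=2 J2=1
R@1,3 dof=1 J1 → L=5 J1=3 J2=1
PS@4,0 dof=2 J2 → L=5 J1=3 J2=2
add link → L=6 J1=3 J2=2
PS@0,5 dof=2 J2 → L=6 J1=3 J2=3
C@2,3 dof=2 J2 → L=6 J1=3 J2=4
PS@3,5 dof=2 J2 → L=6 J1=3 J2=5
add link → L=7 J1=3 J2=5
C@6,2 dof=2 J2 → L=7 J1=3 J2=6
P@1,5 dof=1 J1 → L=7 J1=4 J2=6
R@6,3 dof=1 J1 → L=7 J1=5 J2=6
M=3(L−1)−2J1−J2=3·6−2·5−6=2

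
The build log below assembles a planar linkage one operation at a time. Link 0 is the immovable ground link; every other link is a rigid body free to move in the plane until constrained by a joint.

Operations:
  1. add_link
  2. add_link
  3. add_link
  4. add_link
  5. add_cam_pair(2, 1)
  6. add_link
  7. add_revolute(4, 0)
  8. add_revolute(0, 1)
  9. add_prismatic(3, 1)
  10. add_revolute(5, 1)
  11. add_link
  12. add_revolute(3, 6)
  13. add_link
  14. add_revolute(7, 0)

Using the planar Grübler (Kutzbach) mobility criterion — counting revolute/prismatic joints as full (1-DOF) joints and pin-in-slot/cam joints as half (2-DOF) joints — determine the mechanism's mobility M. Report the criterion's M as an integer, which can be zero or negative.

M = 8

[1;0;0] (link 0 is ground)
L+ [2;0;0]
L+ [3;0;0]
L+ [4;0;0]
L+ [5;0;0]
C(2,1)∈J2 [5;0;1]
L+ [6;0;1]
R(4,0)∈J1 [6;1;1]
R(0,1)∈J1 [6;2;1]
P(3,1)∈J1 [6;3;1]
R(5,1)∈J1 [6;4;1]
L+ [7;4;1]
R(3,6)∈J1 [7;5;1]
L+ [8;5;1]
R(7,0)∈J1 [8;6;1]
mobility = 21 − 12 − 1 = 8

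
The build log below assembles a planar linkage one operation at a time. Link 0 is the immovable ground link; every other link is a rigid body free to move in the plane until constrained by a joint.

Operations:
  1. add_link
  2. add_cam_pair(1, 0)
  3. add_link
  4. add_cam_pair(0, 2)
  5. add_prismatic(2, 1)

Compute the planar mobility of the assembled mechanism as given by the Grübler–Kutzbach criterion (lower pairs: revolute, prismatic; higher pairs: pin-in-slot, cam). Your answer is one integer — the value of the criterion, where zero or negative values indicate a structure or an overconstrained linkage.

M = 2

L=1 J1=0 J2=0
add link → L=2 J1=0 J2=0
C@1,0 dof=2 J2 → L=2 J1=0 J2=1
add link → L=3 J1=0 J2=1
C@0,2 dof=2 J2 → L=3 J1=0 J2=2
P@2,1 dof=1 J1 → L=3 J1=1 J2=2
M=3(L−1)−2J1−J2=3·2−2·1−2=2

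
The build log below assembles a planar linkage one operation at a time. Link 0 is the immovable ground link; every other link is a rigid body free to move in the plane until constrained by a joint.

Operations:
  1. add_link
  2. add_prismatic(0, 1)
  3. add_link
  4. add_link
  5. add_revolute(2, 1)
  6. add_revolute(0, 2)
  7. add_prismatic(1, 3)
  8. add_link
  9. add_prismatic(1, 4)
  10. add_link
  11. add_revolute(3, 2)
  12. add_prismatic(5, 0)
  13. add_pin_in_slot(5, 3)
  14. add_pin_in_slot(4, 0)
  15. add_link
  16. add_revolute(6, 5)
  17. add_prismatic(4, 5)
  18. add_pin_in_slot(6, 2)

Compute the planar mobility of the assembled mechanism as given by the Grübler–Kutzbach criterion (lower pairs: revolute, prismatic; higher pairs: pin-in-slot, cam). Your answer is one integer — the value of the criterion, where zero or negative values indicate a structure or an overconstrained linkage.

M = -3

[1;0;0] (link 0 is ground)
L+ [2;0;0]
P(0,1)∈J1 [2;1;0]
L+ [3;1;0]
L+ [4;1;0]
R(2,1)∈J1 [4;2;0]
R(0,2)∈J1 [4;3;0]
P(1,3)∈J1 [4;4;0]
L+ [5;4;0]
P(1,4)∈J1 [5;5;0]
L+ [6;5;0]
R(3,2)∈J1 [6;6;0]
P(5,0)∈J1 [6;7;0]
PS(5,3)∈J2 [6;7;1]
PS(4,0)∈J2 [6;7;2]
L+ [7;7;2]
R(6,5)∈J1 [7;8;2]
P(4,5)∈J1 [7;9;2]
PS(6,2)∈J2 [7;9;3]
mobility = 18 − 18 − 3 = -3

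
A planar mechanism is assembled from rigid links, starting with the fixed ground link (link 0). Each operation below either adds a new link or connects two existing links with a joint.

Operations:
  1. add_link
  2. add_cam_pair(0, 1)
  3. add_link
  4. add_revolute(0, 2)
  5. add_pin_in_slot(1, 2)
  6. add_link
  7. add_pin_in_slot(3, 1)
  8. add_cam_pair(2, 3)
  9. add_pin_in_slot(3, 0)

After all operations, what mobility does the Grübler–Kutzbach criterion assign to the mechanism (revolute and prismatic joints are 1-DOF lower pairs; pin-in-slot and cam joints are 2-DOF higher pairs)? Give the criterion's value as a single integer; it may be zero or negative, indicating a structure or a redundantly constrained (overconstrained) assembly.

M = 2

(L,J1,J2)=(1,0,0); link0 fixed
link1: (2,0,0)
C 0-1 [J2]: (2,0,1)
link2: (3,0,1)
R 0-2 [J1]: (3,1,1)
PS 1-2 [J2]: (3,1,2)
link3: (4,1,2)
PS 3-1 [J2]: (4,1,3)
C 2-3 [J2]: (4,1,4)
PS 3-0 [J2]: (4,1,5)
Grübler: 3·3 − 2·1 − 5 = 2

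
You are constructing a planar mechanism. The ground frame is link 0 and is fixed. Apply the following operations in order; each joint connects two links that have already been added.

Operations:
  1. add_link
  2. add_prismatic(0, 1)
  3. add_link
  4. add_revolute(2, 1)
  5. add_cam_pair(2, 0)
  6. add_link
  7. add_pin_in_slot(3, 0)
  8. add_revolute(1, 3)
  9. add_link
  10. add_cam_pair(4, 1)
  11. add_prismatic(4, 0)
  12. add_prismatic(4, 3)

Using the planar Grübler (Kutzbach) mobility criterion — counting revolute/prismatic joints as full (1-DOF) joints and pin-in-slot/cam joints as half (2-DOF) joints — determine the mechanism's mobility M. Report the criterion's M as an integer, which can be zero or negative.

M = -1

ground; <1,0,0>
#1 <2,0,0>
P:0↔1 J1 <2,1,0>
#2 <3,1,0>
R:2↔1 J1 <3,2,0>
C:2↔0 J2 <3,2,1>
#3 <4,2,1>
PS:3↔0 J2 <4,2,2>
R:1↔3 J1 <4,3,2>
#4 <5,3,2>
C:4↔1 J2 <5,3,3>
P:4↔0 J1 <5,4,3>
P:4↔3 J1 <5,5,3>
3×4 − 2×5 − 1×3 = -1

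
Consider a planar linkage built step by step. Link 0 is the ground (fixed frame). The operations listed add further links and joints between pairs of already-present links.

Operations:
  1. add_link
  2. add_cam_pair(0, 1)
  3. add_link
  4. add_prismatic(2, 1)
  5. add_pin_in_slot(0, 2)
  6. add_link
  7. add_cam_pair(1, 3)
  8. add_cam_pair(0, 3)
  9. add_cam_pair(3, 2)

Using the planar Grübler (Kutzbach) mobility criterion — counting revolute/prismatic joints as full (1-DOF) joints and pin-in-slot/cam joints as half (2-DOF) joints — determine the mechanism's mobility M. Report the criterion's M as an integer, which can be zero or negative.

[1;0;0] (link 0 is ground)
L+ [2;0;0]
C(0,1)∈J2 [2;0;1]
L+ [3;0;1]
P(2,1)∈J1 [3;1;1]
PS(0,2)∈J2 [3;1;2]
L+ [4;1;2]
C(1,3)∈J2 [4;1;3]
C(0,3)∈J2 [4;1;4]
C(3,2)∈J2 [4;1;5]
mobility = 9 − 2 − 5 = 2

M = 2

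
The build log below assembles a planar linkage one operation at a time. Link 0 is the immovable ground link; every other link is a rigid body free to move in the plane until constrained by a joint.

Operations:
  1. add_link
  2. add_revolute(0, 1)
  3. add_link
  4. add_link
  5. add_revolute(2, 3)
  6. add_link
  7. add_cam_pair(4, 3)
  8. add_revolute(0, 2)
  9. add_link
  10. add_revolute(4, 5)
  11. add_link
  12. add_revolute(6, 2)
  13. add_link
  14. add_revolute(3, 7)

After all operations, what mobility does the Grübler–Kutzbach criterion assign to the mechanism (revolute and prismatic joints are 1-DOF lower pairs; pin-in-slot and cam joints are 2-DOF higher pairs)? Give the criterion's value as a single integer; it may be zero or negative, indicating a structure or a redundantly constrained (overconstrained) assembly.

M = 8

[1;0;0] (link 0 is ground)
L+ [2;0;0]
R(0,1)∈J1 [2;1;0]
L+ [3;1;0]
L+ [4;1;0]
R(2,3)∈J1 [4;2;0]
L+ [5;2;0]
C(4,3)∈J2 [5;2;1]
R(0,2)∈J1 [5;3;1]
L+ [6;3;1]
R(4,5)∈J1 [6;4;1]
L+ [7;4;1]
R(6,2)∈J1 [7;5;1]
L+ [8;5;1]
R(3,7)∈J1 [8;6;1]
mobility = 21 − 12 − 1 = 8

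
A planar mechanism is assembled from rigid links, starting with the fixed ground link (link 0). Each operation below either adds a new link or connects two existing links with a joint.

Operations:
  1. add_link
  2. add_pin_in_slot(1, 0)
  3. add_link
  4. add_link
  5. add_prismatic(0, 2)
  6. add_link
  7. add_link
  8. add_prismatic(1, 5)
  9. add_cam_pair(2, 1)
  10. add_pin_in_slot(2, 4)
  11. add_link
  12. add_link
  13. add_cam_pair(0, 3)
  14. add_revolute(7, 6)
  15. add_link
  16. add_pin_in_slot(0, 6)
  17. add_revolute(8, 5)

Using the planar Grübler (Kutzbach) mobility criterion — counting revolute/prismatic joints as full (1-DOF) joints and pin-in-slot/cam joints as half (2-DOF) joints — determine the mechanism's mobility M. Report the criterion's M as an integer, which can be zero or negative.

ground; <1,0,0>
#1 <2,0,0>
PS:1↔0 J2 <2,0,1>
#2 <3,0,1>
#3 <4,0,1>
P:0↔2 J1 <4,1,1>
#4 <5,1,1>
#5 <6,1,1>
P:1↔5 J1 <6,2,1>
C:2↔1 J2 <6,2,2>
PS:2↔4 J2 <6,2,3>
#6 <7,2,3>
#7 <8,2,3>
C:0↔3 J2 <8,2,4>
R:7↔6 J1 <8,3,4>
#8 <9,3,4>
PS:0↔6 J2 <9,3,5>
R:8↔5 J1 <9,4,5>
3×8 − 2×4 − 1×5 = 11

M = 11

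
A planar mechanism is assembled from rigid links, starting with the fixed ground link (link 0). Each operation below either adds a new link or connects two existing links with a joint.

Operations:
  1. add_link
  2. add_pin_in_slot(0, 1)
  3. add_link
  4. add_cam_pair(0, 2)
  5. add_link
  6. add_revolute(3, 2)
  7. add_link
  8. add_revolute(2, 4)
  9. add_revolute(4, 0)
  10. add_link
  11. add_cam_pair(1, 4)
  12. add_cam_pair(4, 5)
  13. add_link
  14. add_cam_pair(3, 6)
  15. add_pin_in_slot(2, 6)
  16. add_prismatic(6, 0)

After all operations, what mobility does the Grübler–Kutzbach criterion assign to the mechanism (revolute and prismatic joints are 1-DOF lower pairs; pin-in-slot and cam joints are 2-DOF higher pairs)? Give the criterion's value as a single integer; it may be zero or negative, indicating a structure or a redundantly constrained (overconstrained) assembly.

M = 4

ground; <1,0,0>
#1 <2,0,0>
PS:0↔1 J2 <2,0,1>
#2 <3,0,1>
C:0↔2 J2 <3,0,2>
#3 <4,0,2>
R:3↔2 J1 <4,1,2>
#4 <5,1,2>
R:2↔4 J1 <5,2,2>
R:4↔0 J1 <5,3,2>
#5 <6,3,2>
C:1↔4 J2 <6,3,3>
C:4↔5 J2 <6,3,4>
#6 <7,3,4>
C:3↔6 J2 <7,3,5>
PS:2↔6 J2 <7,3,6>
P:6↔0 J1 <7,4,6>
3×6 − 2×4 − 1×6 = 4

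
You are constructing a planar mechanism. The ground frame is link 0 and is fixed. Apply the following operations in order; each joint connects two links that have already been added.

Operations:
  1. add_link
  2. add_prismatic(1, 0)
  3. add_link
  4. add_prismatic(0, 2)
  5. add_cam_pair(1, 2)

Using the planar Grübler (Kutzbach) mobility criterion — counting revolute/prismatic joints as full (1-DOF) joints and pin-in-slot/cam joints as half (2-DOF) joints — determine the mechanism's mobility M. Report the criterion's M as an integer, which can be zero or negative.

M = 1

(L,J1,J2)=(1,0,0); link0 fixed
link1: (2,0,0)
P 1-0 [J1]: (2,1,0)
link2: (3,1,0)
P 0-2 [J1]: (3,2,0)
C 1-2 [J2]: (3,2,1)
Grübler: 3·2 − 2·2 − 1 = 1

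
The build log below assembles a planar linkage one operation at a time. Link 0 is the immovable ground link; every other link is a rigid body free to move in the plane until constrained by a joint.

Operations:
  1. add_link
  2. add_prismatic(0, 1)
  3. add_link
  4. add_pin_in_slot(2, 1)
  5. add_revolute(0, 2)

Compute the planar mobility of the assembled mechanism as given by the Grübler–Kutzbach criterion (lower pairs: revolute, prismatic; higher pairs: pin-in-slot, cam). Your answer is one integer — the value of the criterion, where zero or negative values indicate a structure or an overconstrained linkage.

ground; <1,0,0>
#1 <2,0,0>
P:0↔1 J1 <2,1,0>
#2 <3,1,0>
PS:2↔1 J2 <3,1,1>
R:0↔2 J1 <3,2,1>
3×2 − 2×2 − 1×1 = 1

M = 1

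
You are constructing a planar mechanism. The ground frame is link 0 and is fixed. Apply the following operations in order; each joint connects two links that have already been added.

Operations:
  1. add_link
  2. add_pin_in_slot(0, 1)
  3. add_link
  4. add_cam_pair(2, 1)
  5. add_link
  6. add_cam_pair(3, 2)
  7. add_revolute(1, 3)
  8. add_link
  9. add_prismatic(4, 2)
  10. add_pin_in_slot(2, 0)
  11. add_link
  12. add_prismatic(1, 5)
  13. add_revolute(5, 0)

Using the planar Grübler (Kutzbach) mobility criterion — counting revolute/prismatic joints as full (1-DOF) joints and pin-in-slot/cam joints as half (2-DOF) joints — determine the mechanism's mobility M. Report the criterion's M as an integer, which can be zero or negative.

M = 3

ground; <1,0,0>
#1 <2,0,0>
PS:0↔1 J2 <2,0,1>
#2 <3,0,1>
C:2↔1 J2 <3,0,2>
#3 <4,0,2>
C:3↔2 J2 <4,0,3>
R:1↔3 J1 <4,1,3>
#4 <5,1,3>
P:4↔2 J1 <5,2,3>
PS:2↔0 J2 <5,2,4>
#5 <6,2,4>
P:1↔5 J1 <6,3,4>
R:5↔0 J1 <6,4,4>
3×5 − 2×4 − 1×4 = 3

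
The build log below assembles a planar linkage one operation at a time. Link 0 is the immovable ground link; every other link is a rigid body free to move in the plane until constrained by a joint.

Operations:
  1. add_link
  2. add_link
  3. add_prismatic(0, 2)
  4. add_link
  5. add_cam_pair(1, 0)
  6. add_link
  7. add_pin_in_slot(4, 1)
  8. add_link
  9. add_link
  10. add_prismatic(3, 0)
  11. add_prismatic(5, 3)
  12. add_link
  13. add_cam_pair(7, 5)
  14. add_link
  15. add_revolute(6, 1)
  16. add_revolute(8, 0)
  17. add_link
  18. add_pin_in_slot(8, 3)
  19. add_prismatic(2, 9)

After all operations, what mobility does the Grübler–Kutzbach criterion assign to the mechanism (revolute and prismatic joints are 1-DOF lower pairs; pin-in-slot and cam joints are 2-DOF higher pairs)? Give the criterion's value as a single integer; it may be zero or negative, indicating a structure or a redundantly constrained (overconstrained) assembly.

(L,J1,J2)=(1,0,0); link0 fixed
link1: (2,0,0)
link2: (3,0,0)
P 0-2 [J1]: (3,1,0)
link3: (4,1,0)
C 1-0 [J2]: (4,1,1)
link4: (5,1,1)
PS 4-1 [J2]: (5,1,2)
link5: (6,1,2)
link6: (7,1,2)
P 3-0 [J1]: (7,2,2)
P 5-3 [J1]: (7,3,2)
link7: (8,3,2)
C 7-5 [J2]: (8,3,3)
link8: (9,3,3)
R 6-1 [J1]: (9,4,3)
R 8-0 [J1]: (9,5,3)
link9: (10,5,3)
PS 8-3 [J2]: (10,5,4)
P 2-9 [J1]: (10,6,4)
Grübler: 3·9 − 2·6 − 4 = 11

M = 11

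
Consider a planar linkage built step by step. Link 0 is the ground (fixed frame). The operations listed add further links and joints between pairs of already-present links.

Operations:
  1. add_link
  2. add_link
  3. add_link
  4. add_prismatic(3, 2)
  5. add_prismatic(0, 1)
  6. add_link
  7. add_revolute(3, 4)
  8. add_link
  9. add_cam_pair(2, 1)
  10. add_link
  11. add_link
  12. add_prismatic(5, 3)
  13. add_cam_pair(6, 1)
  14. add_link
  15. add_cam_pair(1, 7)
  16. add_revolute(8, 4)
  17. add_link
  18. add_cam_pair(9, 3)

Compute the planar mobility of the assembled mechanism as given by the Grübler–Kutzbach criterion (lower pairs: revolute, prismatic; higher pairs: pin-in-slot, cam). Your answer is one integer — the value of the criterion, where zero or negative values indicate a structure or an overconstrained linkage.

link 0 = ground. State L|J1|J2 = 1|0|0
+link1  2|0|0
+link2  3|0|0
+link3  4|0|0
P(3,2) f=1→J1  4|1|0
P(0,1) f=1→J1  4|2|0
+link4  5|2|0
R(3,4) f=1→J1  5|3|0
+link5  6|3|0
C(2,1) f=2→J2  6|3|1
+link6  7|3|1
+link7  8|3|1
P(5,3) f=1→J1  8|4|1
C(6,1) f=2→J2  8|4|2
+link8  9|4|2
C(1,7) f=2→J2  9|4|3
R(8,4) f=1→J1  9|5|3
+link9  10|5|3
C(9,3) f=2→J2  10|5|4
M = 3(10−1)−2·5−4 = 27−10−4 = 13

M = 13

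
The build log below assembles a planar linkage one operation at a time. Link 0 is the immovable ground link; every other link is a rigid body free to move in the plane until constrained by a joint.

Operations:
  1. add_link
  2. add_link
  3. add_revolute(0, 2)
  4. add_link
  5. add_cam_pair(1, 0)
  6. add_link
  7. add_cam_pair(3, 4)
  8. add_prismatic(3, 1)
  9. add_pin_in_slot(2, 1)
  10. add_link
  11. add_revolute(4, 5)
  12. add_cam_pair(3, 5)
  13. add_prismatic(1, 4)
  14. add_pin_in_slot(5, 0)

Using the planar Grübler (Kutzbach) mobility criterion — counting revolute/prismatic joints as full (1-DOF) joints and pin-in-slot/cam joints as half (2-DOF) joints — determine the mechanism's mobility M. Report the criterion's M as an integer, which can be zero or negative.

M = 2

ground; <1,0,0>
#1 <2,0,0>
#2 <3,0,0>
R:0↔2 J1 <3,1,0>
#3 <4,1,0>
C:1↔0 J2 <4,1,1>
#4 <5,1,1>
C:3↔4 J2 <5,1,2>
P:3↔1 J1 <5,2,2>
PS:2↔1 J2 <5,2,3>
#5 <6,2,3>
R:4↔5 J1 <6,3,3>
C:3↔5 J2 <6,3,4>
P:1↔4 J1 <6,4,4>
PS:5↔0 J2 <6,4,5>
3×5 − 2×4 − 1×5 = 2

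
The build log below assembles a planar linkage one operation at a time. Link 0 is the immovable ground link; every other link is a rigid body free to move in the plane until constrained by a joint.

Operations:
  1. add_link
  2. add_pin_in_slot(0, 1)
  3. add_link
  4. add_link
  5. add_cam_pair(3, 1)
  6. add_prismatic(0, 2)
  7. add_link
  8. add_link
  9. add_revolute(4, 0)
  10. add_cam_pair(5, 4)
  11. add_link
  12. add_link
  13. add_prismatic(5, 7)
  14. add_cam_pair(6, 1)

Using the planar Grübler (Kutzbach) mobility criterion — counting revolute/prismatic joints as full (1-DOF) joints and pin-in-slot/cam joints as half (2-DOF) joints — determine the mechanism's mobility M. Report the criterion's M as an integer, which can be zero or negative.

(L,J1,J2)=(1,0,0); link0 fixed
link1: (2,0,0)
PS 0-1 [J2]: (2,0,1)
link2: (3,0,1)
link3: (4,0,1)
C 3-1 [J2]: (4,0,2)
P 0-2 [J1]: (4,1,2)
link4: (5,1,2)
link5: (6,1,2)
R 4-0 [J1]: (6,2,2)
C 5-4 [J2]: (6,2,3)
link6: (7,2,3)
link7: (8,2,3)
P 5-7 [J1]: (8,3,3)
C 6-1 [J2]: (8,3,4)
Grübler: 3·7 − 2·3 − 4 = 11

M = 11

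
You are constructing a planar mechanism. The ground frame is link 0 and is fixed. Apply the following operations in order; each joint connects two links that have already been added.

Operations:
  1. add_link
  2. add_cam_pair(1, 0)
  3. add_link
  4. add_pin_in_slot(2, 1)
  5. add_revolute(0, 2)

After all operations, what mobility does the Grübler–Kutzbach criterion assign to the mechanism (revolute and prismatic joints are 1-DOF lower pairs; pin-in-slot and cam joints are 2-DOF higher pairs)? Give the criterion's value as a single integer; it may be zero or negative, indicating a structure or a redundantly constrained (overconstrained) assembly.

M = 2

L=1 J1=0 J2=0
add link → L=2 J1=0 J2=0
C@1,0 dof=2 J2 → L=2 J1=0 J2=1
add link → L=3 J1=0 J2=1
PS@2,1 dof=2 J2 → L=3 J1=0 J2=2
R@0,2 dof=1 J1 → L=3 J1=1 J2=2
M=3(L−1)−2J1−J2=3·2−2·1−2=2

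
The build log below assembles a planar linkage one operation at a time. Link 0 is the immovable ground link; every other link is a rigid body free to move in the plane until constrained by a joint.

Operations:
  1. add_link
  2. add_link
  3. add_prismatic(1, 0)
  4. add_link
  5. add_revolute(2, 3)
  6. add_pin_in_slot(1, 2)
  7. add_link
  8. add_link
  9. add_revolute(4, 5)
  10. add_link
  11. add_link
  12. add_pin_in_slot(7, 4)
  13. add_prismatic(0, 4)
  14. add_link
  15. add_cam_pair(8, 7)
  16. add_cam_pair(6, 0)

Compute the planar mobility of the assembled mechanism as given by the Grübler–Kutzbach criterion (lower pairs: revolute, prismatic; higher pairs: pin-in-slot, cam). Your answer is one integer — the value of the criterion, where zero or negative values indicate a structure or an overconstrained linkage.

M = 12

L=1 J1=0 J2=0
add link → L=2 J1=0 J2=0
add link → L=3 J1=0 J2=0
P@1,0 dof=1 J1 → L=3 J1=1 J2=0
add link → L=4 J1=1 J2=0
R@2,3 dof=1 J1 → L=4 J1=2 J2=0
PS@1,2 dof=2 J2 → L=4 J1=2 J2=1
add link → L=5 J1=2 J2=1
add link → L=6 J1=2 J2=1
R@4,5 dof=1 J1 → L=6 J1=3 J2=1
add link → L=7 J1=3 J2=1
add link → L=8 J1=3 J2=1
PS@7,4 dof=2 J2 → L=8 J1=3 J2=2
P@0,4 dof=1 J1 → L=8 J1=4 J2=2
add link → L=9 J1=4 J2=2
C@8,7 dof=2 J2 → L=9 J1=4 J2=3
C@6,0 dof=2 J2 → L=9 J1=4 J2=4
M=3(L−1)−2J1−J2=3·8−2·4−4=12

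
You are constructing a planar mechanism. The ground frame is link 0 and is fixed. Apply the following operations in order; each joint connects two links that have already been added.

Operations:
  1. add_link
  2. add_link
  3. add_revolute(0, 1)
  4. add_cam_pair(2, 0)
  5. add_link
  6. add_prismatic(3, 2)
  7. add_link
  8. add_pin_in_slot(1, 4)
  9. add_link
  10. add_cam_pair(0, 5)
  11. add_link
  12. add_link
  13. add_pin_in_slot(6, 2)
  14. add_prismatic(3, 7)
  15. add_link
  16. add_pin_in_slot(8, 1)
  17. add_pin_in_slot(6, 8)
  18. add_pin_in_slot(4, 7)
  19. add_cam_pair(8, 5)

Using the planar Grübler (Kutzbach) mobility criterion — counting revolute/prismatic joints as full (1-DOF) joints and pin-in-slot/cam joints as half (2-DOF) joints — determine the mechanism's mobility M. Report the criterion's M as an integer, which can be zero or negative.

[1;0;0] (link 0 is ground)
L+ [2;0;0]
L+ [3;0;0]
R(0,1)∈J1 [3;1;0]
C(2,0)∈J2 [3;1;1]
L+ [4;1;1]
P(3,2)∈J1 [4;2;1]
L+ [5;2;1]
PS(1,4)∈J2 [5;2;2]
L+ [6;2;2]
C(0,5)∈J2 [6;2;3]
L+ [7;2;3]
L+ [8;2;3]
PS(6,2)∈J2 [8;2;4]
P(3,7)∈J1 [8;3;4]
L+ [9;3;4]
PS(8,1)∈J2 [9;3;5]
PS(6,8)∈J2 [9;3;6]
PS(4,7)∈J2 [9;3;7]
C(8,5)∈J2 [9;3;8]
mobility = 24 − 6 − 8 = 10

M = 10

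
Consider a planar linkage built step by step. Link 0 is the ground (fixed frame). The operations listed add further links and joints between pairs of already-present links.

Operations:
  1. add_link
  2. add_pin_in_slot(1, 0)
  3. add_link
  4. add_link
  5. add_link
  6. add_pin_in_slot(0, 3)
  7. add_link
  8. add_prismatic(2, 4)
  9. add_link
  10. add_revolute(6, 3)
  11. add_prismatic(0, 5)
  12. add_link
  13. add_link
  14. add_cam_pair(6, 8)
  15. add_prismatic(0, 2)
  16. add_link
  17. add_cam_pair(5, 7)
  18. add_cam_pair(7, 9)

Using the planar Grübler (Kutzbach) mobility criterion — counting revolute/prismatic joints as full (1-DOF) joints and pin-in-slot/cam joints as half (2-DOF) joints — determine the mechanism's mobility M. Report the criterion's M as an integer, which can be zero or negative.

L=1 J1=0 J2=0
add link → L=2 J1=0 J2=0
PS@1,0 dof=2 J2 → L=2 J1=0 J2=1
add link → L=3 J1=0 J2=1
add link → L=4 J1=0 J2=1
add link → L=5 J1=0 J2=1
PS@0,3 dof=2 J2 → L=5 J1=0 J2=2
add link → L=6 J1=0 J2=2
P@2,4 dof=1 J1 → L=6 J1=1 J2=2
add link → L=7 J1=1 J2=2
R@6,3 dof=1 J1 → L=7 J1=2 J2=2
P@0,5 dof=1 J1 → L=7 J1=3 J2=2
add link → L=8 J1=3 J2=2
add link → L=9 J1=3 J2=2
C@6,8 dof=2 J2 → L=9 J1=3 J2=3
P@0,2 dof=1 J1 → L=9 J1=4 J2=3
add link → L=10 J1=4 J2=3
C@5,7 dof=2 J2 → L=10 J1=4 J2=4
C@7,9 dof=2 J2 → L=10 J1=4 J2=5
M=3(L−1)−2J1−J2=3·9−2·4−5=14

M = 14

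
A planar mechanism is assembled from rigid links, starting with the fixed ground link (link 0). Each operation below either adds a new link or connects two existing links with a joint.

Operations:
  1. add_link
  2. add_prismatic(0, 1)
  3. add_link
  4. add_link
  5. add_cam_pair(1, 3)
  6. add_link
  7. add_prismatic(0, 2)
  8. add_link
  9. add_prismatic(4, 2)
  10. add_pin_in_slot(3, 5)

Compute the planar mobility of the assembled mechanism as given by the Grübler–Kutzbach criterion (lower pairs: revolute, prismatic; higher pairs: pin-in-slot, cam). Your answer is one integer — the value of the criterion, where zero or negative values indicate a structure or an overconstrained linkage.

M = 7

link 0 = ground. State L|J1|J2 = 1|0|0
+link1  2|0|0
P(0,1) f=1→J1  2|1|0
+link2  3|1|0
+link3  4|1|0
C(1,3) f=2→J2  4|1|1
+link4  5|1|1
P(0,2) f=1→J1  5|2|1
+link5  6|2|1
P(4,2) f=1→J1  6|3|1
PS(3,5) f=2→J2  6|3|2
M = 3(6−1)−2·3−2 = 15−6−2 = 7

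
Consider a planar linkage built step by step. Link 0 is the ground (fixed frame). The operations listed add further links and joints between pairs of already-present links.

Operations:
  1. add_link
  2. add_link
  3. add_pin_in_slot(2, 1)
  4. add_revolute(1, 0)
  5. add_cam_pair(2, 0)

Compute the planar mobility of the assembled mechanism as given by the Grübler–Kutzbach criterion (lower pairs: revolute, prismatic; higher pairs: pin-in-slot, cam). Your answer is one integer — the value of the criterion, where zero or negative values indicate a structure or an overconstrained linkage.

M = 2

ground; <1,0,0>
#1 <2,0,0>
#2 <3,0,0>
PS:2↔1 J2 <3,0,1>
R:1↔0 J1 <3,1,1>
C:2↔0 J2 <3,1,2>
3×2 − 2×1 − 1×2 = 2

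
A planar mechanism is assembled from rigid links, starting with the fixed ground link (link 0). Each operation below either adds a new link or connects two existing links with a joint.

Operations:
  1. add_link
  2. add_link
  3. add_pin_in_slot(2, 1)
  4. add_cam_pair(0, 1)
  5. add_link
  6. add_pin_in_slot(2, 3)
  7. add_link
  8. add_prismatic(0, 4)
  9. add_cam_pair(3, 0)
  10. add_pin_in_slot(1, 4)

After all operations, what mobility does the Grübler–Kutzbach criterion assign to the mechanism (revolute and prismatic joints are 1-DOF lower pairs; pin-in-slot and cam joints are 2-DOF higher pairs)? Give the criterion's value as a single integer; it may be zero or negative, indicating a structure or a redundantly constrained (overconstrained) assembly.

(L,J1,J2)=(1,0,0); link0 fixed
link1: (2,0,0)
link2: (3,0,0)
PS 2-1 [J2]: (3,0,1)
C 0-1 [J2]: (3,0,2)
link3: (4,0,2)
PS 2-3 [J2]: (4,0,3)
link4: (5,0,3)
P 0-4 [J1]: (5,1,3)
C 3-0 [J2]: (5,1,4)
PS 1-4 [J2]: (5,1,5)
Grübler: 3·4 − 2·1 − 5 = 5

M = 5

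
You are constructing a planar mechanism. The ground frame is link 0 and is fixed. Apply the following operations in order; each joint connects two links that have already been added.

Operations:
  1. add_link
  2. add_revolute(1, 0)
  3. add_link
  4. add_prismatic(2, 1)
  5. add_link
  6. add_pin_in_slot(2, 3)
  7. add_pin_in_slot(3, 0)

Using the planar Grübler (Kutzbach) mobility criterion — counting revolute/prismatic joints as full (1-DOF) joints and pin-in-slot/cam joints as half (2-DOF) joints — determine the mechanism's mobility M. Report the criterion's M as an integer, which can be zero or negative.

link 0 = ground. State L|J1|J2 = 1|0|0
+link1  2|0|0
R(1,0) f=1→J1  2|1|0
+link2  3|1|0
P(2,1) f=1→J1  3|2|0
+link3  4|2|0
PS(2,3) f=2→J2  4|2|1
PS(3,0) f=2→J2  4|2|2
M = 3(4−1)−2·2−2 = 9−4−2 = 3

M = 3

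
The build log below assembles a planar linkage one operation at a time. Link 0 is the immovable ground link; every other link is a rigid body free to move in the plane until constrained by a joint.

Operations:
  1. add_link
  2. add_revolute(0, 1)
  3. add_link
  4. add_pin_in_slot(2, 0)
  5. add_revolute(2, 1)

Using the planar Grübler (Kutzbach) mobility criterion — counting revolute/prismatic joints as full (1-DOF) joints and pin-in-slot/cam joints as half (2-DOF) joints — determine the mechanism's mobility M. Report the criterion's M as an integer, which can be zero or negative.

(L,J1,J2)=(1,0,0); link0 fixed
link1: (2,0,0)
R 0-1 [J1]: (2,1,0)
link2: (3,1,0)
PS 2-0 [J2]: (3,1,1)
R 2-1 [J1]: (3,2,1)
Grübler: 3·2 − 2·2 − 1 = 1

M = 1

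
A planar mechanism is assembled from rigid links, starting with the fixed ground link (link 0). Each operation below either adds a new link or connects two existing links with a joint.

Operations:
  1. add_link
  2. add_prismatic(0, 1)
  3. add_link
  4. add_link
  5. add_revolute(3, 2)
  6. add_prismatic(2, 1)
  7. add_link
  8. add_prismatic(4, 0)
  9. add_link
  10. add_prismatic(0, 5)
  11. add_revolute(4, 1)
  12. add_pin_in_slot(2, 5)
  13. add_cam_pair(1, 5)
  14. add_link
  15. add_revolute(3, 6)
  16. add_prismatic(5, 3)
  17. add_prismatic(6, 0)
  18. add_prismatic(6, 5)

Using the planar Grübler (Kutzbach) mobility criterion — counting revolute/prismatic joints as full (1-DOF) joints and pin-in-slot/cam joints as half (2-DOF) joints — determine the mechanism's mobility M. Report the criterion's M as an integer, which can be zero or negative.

M = -4

[1;0;0] (link 0 is ground)
L+ [2;0;0]
P(0,1)∈J1 [2;1;0]
L+ [3;1;0]
L+ [4;1;0]
R(3,2)∈J1 [4;2;0]
P(2,1)∈J1 [4;3;0]
L+ [5;3;0]
P(4,0)∈J1 [5;4;0]
L+ [6;4;0]
P(0,5)∈J1 [6;5;0]
R(4,1)∈J1 [6;6;0]
PS(2,5)∈J2 [6;6;1]
C(1,5)∈J2 [6;6;2]
L+ [7;6;2]
R(3,6)∈J1 [7;7;2]
P(5,3)∈J1 [7;8;2]
P(6,0)∈J1 [7;9;2]
P(6,5)∈J1 [7;10;2]
mobility = 18 − 20 − 2 = -4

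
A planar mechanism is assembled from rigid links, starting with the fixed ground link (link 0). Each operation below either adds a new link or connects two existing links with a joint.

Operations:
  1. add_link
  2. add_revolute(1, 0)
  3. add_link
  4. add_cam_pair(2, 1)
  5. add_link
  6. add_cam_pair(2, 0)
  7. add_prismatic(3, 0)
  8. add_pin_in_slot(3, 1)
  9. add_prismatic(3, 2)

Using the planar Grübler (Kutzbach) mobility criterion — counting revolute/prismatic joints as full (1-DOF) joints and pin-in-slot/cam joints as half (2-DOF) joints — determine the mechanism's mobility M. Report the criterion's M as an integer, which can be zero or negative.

L=1 J1=0 J2=0
add link → L=2 J1=0 J2=0
R@1,0 dof=1 J1 → L=2 J1=1 J2=0
add link → L=3 J1=1 J2=0
C@2,1 dof=2 J2 → L=3 J1=1 J2=1
add link → L=4 J1=1 J2=1
C@2,0 dof=2 J2 → L=4 J1=1 J2=2
P@3,0 dof=1 J1 → L=4 J1=2 J2=2
PS@3,1 dof=2 J2 → L=4 J1=2 J2=3
P@3,2 dof=1 J1 → L=4 J1=3 J2=3
M=3(L−1)−2J1−J2=3·3−2·3−3=0

M = 0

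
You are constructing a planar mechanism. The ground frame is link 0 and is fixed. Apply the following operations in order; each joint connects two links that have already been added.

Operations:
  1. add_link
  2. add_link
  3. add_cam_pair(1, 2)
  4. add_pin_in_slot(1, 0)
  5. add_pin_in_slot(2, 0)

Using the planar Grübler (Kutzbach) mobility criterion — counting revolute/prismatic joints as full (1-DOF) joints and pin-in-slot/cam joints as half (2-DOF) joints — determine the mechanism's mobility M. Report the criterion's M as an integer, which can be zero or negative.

M = 3

L=1 J1=0 J2=0
add link → L=2 J1=0 J2=0
add link → L=3 J1=0 J2=0
C@1,2 dof=2 J2 → L=3 J1=0 J2=1
PS@1,0 dof=2 J2 → L=3 J1=0 J2=2
PS@2,0 dof=2 J2 → L=3 J1=0 J2=3
M=3(L−1)−2J1−J2=3·2−2·0−3=3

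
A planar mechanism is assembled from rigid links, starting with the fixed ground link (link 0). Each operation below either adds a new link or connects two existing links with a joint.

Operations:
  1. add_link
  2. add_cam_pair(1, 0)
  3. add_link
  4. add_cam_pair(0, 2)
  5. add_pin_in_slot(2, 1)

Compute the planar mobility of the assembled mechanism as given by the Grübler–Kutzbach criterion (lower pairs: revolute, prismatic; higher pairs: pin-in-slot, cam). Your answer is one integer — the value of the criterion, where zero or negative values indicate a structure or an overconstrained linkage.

[1;0;0] (link 0 is ground)
L+ [2;0;0]
C(1,0)∈J2 [2;0;1]
L+ [3;0;1]
C(0,2)∈J2 [3;0;2]
PS(2,1)∈J2 [3;0;3]
mobility = 6 − 0 − 3 = 3

M = 3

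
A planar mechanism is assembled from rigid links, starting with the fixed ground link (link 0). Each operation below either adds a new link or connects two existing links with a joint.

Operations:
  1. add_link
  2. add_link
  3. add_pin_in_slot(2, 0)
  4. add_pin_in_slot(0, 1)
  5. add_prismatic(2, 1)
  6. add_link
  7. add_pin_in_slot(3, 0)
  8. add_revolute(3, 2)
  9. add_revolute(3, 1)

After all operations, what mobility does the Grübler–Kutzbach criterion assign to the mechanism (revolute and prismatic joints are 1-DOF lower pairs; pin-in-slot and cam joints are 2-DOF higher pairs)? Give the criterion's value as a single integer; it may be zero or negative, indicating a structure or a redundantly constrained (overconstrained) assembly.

link 0 = ground. State L|J1|J2 = 1|0|0
+link1  2|0|0
+link2  3|0|0
PS(2,0) f=2→J2  3|0|1
PS(0,1) f=2→J2  3|0|2
P(2,1) f=1→J1  3|1|2
+link3  4|1|2
PS(3,0) f=2→J2  4|1|3
R(3,2) f=1→J1  4|2|3
R(3,1) f=1→J1  4|3|3
M = 3(4−1)−2·3−3 = 9−6−3 = 0

M = 0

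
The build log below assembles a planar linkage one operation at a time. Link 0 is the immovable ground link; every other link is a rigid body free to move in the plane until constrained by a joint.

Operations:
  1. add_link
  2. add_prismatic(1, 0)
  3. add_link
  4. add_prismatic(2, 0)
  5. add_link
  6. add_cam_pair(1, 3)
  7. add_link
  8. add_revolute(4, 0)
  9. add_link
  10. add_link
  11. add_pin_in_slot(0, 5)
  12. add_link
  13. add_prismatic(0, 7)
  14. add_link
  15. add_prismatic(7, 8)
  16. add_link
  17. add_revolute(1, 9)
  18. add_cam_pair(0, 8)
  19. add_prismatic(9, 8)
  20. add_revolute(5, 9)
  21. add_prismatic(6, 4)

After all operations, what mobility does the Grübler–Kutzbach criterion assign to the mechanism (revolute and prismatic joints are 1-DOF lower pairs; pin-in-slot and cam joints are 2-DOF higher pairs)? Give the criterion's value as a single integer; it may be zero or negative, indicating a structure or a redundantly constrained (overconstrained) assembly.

M = 6

link 0 = ground. State L|J1|J2 = 1|0|0
+link1  2|0|0
P(1,0) f=1→J1  2|1|0
+link2  3|1|0
P(2,0) f=1→J1  3|2|0
+link3  4|2|0
C(1,3) f=2→J2  4|2|1
+link4  5|2|1
R(4,0) f=1→J1  5|3|1
+link5  6|3|1
+link6  7|3|1
PS(0,5) f=2→J2  7|3|2
+link7  8|3|2
P(0,7) f=1→J1  8|4|2
+link8  9|4|2
P(7,8) f=1→J1  9|5|2
+link9  10|5|2
R(1,9) f=1→J1  10|6|2
C(0,8) f=2→J2  10|6|3
P(9,8) f=1→J1  10|7|3
R(5,9) f=1→J1  10|8|3
P(6,4) f=1→J1  10|9|3
M = 3(10−1)−2·9−3 = 27−18−3 = 6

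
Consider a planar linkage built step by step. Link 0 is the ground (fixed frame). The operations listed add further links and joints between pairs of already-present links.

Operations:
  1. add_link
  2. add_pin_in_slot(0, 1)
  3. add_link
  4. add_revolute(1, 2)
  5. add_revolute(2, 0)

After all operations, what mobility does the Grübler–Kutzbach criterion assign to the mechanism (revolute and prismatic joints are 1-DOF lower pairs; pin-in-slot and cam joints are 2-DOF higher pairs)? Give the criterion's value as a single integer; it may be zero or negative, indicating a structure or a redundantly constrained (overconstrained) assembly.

M = 1

link 0 = ground. State L|J1|J2 = 1|0|0
+link1  2|0|0
PS(0,1) f=2→J2  2|0|1
+link2  3|0|1
R(1,2) f=1→J1  3|1|1
R(2,0) f=1→J1  3|2|1
M = 3(3−1)−2·2−1 = 6−4−1 = 1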